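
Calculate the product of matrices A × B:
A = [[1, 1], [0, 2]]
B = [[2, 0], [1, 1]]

Matrix multiplication:
C[0][0] = 1×2 + 1×1 = 3
C[0][1] = 1×0 + 1×1 = 1
C[1][0] = 0×2 + 2×1 = 2
C[1][1] = 0×0 + 2×1 = 2
Result: [[3, 1], [2, 2]]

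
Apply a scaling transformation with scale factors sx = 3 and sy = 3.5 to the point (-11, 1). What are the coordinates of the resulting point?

Scaling matrix:
[[3, 0], [0, 3.50]]
Result: (-11 × 3, 1 × 3.5) = (-33, 3.5)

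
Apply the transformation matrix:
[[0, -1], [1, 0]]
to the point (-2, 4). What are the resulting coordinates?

Matrix multiplication:
[[0, -1], [1, 0]] × [-2, 4]ᵀ
= [(0)(-2) + (-1)(4), (1)(-2) + (0)(4)]ᵀ
= [-4, -2]ᵀ
Result: (-4, -2)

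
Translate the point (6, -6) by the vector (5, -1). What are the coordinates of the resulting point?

Translation by (5, -1) (homogeneous matrix [[1, 0, 5], [0, 1, -1], [0, 0, 1]]):
x' = 6 + 5 = 11
y' = -6 + -1 = -7
Result: (11, -7)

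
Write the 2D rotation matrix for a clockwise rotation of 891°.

Rotation matrix formula: [[cos θ, -sin θ], [sin θ, cos θ]]
A clockwise rotation by 891° is equivalent to a counterclockwise rotation by -891°.
For θ = -891°:
cos(-891°) = -0.9877
sin(-891°) = -0.1564
Result: [[-0.9877, 0.1564], [-0.1564, -0.9877]]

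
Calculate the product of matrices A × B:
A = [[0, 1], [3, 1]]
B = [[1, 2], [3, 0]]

Matrix multiplication:
C[0][0] = 0×1 + 1×3 = 3
C[0][1] = 0×2 + 1×0 = 0
C[1][0] = 3×1 + 1×3 = 6
C[1][1] = 3×2 + 1×0 = 6
Result: [[3, 0], [6, 6]]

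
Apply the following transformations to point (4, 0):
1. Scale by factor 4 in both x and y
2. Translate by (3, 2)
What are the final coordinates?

Step 1: Scale (4, 0) by 4 → (16, 0)
Step 2: Translate by (3, 2) → (19, 2)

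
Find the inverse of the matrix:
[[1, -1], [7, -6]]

For [[a,b],[c,d]], inverse = (1/det)·[[d,-b],[-c,a]]
det = (1)(-6) - (-1)(7) = -6 - -7 = 1
Inverse = [[-6, 1], [-7, 1]]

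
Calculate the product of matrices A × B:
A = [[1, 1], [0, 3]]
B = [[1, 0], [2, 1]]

Matrix multiplication:
C[0][0] = 1×1 + 1×2 = 3
C[0][1] = 1×0 + 1×1 = 1
C[1][0] = 0×1 + 3×2 = 6
C[1][1] = 0×0 + 3×1 = 3
Result: [[3, 1], [6, 3]]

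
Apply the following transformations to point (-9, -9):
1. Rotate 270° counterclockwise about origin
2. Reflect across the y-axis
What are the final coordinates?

Step 1: Rotate 270° → (-9, 9)
Step 2: Reflect across y-axis → (9, 9)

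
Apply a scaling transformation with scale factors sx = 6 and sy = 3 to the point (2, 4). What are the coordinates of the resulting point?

Scaling matrix:
[[6, 0], [0, 3]]
Result: (2 × 6, 4 × 3) = (12, 12)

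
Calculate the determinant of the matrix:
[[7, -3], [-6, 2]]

For a 2×2 matrix [[a, b], [c, d]], det = ad - bc
det = (7)(2) - (-3)(-6) = 14 - 18 = -4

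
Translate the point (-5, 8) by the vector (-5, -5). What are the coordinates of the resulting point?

Translation by (-5, -5) (homogeneous matrix [[1, 0, -5], [0, 1, -5], [0, 0, 1]]):
x' = -5 + -5 = -10
y' = 8 + -5 = 3
Result: (-10, 3)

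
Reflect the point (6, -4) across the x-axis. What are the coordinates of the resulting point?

Reflection across x-axis: (6, -4) → (6, 4)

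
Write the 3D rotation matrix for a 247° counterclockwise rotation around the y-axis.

Rotation matrix for counterclockwise 247° around y-axis:
cos(247°) = -0.3907, sin(247°) = -0.9205
Result: [[-0.3907, 0, -0.9205], [0, 1, 0], [0.9205, 0, -0.3907]]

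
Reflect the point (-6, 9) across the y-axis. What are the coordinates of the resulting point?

Reflection across y-axis: (-6, 9) → (6, 9)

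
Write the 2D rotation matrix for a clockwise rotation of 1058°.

Rotation matrix formula: [[cos θ, -sin θ], [sin θ, cos θ]]
A clockwise rotation by 1058° is equivalent to a counterclockwise rotation by -1058°.
For θ = -1058°:
cos(-1058°) = 0.9272
sin(-1058°) = 0.3746
Result: [[0.9272, -0.3746], [0.3746, 0.9272]]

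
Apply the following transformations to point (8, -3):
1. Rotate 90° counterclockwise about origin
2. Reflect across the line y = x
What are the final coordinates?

Step 1: Rotate 90° → (3, 8)
Step 2: Reflect across line y = x → (8, 3)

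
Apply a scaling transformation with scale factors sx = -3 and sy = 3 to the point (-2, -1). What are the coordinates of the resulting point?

Scaling matrix:
[[-3, 0], [0, 3]]
Result: (-2 × -3, -1 × 3) = (6, -3)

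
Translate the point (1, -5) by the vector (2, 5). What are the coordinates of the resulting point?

Translation by (2, 5) (homogeneous matrix [[1, 0, 2], [0, 1, 5], [0, 0, 1]]):
x' = 1 + 2 = 3
y' = -5 + 5 = 0
Result: (3, 0)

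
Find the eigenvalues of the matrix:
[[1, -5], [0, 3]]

Characteristic equation: det(A - λI) = 0
λ² - (trace)λ + (det) = 0
trace = 1 + 3 = 4, det = (1)(3) - (-5)(0) = 3
λ² - (4)λ + (3) = 0
λ = (4 ± √((4)² - 4·(3))) / 2 = (4 ± √4) / 2
Solving: λ = 1, 3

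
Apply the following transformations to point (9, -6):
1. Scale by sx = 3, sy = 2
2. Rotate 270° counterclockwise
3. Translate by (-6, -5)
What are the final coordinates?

Step 1: Scale → (27, -12)
Step 2: Rotate 270° → (-12, -27)
Step 3: Translate → (-18, -32)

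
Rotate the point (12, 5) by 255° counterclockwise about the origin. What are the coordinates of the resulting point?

Rotation matrix for 255°: [[cos 255°, -sin 255°], [sin 255°, cos 255°]] ≈ [[-0.258819, 0.965926], [-0.965926, -0.258819]]
[[-0.258819, 0.965926], [-0.965926, -0.258819]] × [12, 5]ᵀ ≈ [1.7238, -12.8852]ᵀ
Result: (1.7238, -12.8852)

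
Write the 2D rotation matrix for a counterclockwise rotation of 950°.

Rotation matrix formula: [[cos θ, -sin θ], [sin θ, cos θ]]
For θ = 950°:
cos(950°) = -0.6428
sin(950°) = -0.7660
Result: [[-0.6428, 0.7660], [-0.7660, -0.6428]]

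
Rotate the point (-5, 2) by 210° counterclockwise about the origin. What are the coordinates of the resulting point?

Rotation matrix for 210°: [[cos 210°, -sin 210°], [sin 210°, cos 210°]] ≈ [[-0.866025, 0.500000], [-0.500000, -0.866025]]
[[-0.866025, 0.500000], [-0.500000, -0.866025]] × [-5, 2]ᵀ ≈ [5.3301, 0.7679]ᵀ
Result: (5.3301, 0.7679)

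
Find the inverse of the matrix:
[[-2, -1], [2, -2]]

For [[a,b],[c,d]], inverse = (1/det)·[[d,-b],[-c,a]]
det = (-2)(-2) - (-1)(2) = 4 - -2 = 6
Inverse = (1/6)·[[-2, 1], [-2, -2]]
= [[-1/3, 1/6], [-1/3, -1/3]]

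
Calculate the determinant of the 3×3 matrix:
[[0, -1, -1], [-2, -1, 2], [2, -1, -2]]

Expansion along first row:
det = 0·det([[-1,2],[-1,-2]]) - -1·det([[-2,2],[2,-2]]) + -1·det([[-2,-1],[2,-1]])
    = 0·(-1·-2 - 2·-1) - -1·(-2·-2 - 2·2) + -1·(-2·-1 - -1·2)
    = 0·4 - -1·0 + -1·4
    = 0 + 0 + -4 = -4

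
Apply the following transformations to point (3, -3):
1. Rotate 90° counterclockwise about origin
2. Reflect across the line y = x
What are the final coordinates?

Step 1: Rotate 90° → (3, 3)
Step 2: Reflect across line y = x → (3, 3)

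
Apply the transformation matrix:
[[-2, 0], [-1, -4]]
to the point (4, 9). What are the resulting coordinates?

Matrix multiplication:
[[-2, 0], [-1, -4]] × [4, 9]ᵀ
= [(-2)(4) + (0)(9), (-1)(4) + (-4)(9)]ᵀ
= [-8, -40]ᵀ
Result: (-8, -40)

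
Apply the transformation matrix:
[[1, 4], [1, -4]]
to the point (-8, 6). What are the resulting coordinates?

Matrix multiplication:
[[1, 4], [1, -4]] × [-8, 6]ᵀ
= [(1)(-8) + (4)(6), (1)(-8) + (-4)(6)]ᵀ
= [16, -32]ᵀ
Result: (16, -32)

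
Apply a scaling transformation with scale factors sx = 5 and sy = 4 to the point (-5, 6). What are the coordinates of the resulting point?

Scaling matrix:
[[5, 0], [0, 4]]
Result: (-5 × 5, 6 × 4) = (-25, 24)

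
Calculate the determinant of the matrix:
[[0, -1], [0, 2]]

For a 2×2 matrix [[a, b], [c, d]], det = ad - bc
det = (0)(2) - (-1)(0) = 0 - 0 = 0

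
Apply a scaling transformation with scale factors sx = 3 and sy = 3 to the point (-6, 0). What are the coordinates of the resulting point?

Scaling matrix:
[[3, 0], [0, 3]]
Result: (-6 × 3, 0 × 3) = (-18, 0)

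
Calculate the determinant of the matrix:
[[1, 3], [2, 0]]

For a 2×2 matrix [[a, b], [c, d]], det = ad - bc
det = (1)(0) - (3)(2) = 0 - 6 = -6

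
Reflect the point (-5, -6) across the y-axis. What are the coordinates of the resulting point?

Reflection across y-axis: (-5, -6) → (5, -6)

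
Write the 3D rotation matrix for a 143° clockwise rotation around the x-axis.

Rotation matrix for clockwise 143° around x-axis:
A clockwise rotation by 143° is a counterclockwise rotation by -143°.
cos(-143°) = -0.7986, sin(-143°) = -0.6018
Result: [[1, 0, 0], [0, -0.7986, 0.6018], [0, -0.6018, -0.7986]]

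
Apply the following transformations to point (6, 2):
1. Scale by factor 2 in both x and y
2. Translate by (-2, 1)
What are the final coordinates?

Step 1: Scale (6, 2) by 2 → (12, 4)
Step 2: Translate by (-2, 1) → (10, 5)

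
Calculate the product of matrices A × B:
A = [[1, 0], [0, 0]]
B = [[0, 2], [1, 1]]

Matrix multiplication:
C[0][0] = 1×0 + 0×1 = 0
C[0][1] = 1×2 + 0×1 = 2
C[1][0] = 0×0 + 0×1 = 0
C[1][1] = 0×2 + 0×1 = 0
Result: [[0, 2], [0, 0]]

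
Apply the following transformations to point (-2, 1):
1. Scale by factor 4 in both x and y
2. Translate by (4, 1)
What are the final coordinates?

Step 1: Scale (-2, 1) by 4 → (-8, 4)
Step 2: Translate by (4, 1) → (-4, 5)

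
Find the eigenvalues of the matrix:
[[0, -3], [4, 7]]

Characteristic equation: det(A - λI) = 0
λ² - (trace)λ + (det) = 0
trace = 0 + 7 = 7, det = (0)(7) - (-3)(4) = 12
λ² - (7)λ + (12) = 0
λ = (7 ± √((7)² - 4·(12))) / 2 = (7 ± √1) / 2
Solving: λ = 3, 4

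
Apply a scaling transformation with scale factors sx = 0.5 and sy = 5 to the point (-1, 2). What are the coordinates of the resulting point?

Scaling matrix:
[[0.50, 0], [0, 5]]
Result: (-1 × 0.5, 2 × 5) = (-0.5, 10)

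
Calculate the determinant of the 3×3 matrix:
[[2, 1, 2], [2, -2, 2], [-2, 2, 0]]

Expansion along first row:
det = 2·det([[-2,2],[2,0]]) - 1·det([[2,2],[-2,0]]) + 2·det([[2,-2],[-2,2]])
    = 2·(-2·0 - 2·2) - 1·(2·0 - 2·-2) + 2·(2·2 - -2·-2)
    = 2·-4 - 1·4 + 2·0
    = -8 + -4 + 0 = -12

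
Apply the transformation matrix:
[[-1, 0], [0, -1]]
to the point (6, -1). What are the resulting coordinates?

Matrix multiplication:
[[-1, 0], [0, -1]] × [6, -1]ᵀ
= [(-1)(6) + (0)(-1), (0)(6) + (-1)(-1)]ᵀ
= [-6, 1]ᵀ
Result: (-6, 1)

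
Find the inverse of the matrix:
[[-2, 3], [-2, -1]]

For [[a,b],[c,d]], inverse = (1/det)·[[d,-b],[-c,a]]
det = (-2)(-1) - (3)(-2) = 2 - -6 = 8
Inverse = (1/8)·[[-1, -3], [2, -2]]
= [[-1/8, -3/8], [1/4, -1/4]]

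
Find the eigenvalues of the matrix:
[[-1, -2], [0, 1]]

Characteristic equation: det(A - λI) = 0
λ² - (trace)λ + (det) = 0
trace = -1 + 1 = 0, det = (-1)(1) - (-2)(0) = -1
λ² - (0)λ + (-1) = 0
λ = (0 ± √((0)² - 4·(-1))) / 2 = (0 ± √4) / 2
Solving: λ = -1, 1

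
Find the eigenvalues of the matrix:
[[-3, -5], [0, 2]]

Characteristic equation: det(A - λI) = 0
λ² - (trace)λ + (det) = 0
trace = -3 + 2 = -1, det = (-3)(2) - (-5)(0) = -6
λ² - (-1)λ + (-6) = 0
λ = (-1 ± √((-1)² - 4·(-6))) / 2 = (-1 ± √25) / 2
Solving: λ = -3, 2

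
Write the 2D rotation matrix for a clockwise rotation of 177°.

Rotation matrix formula: [[cos θ, -sin θ], [sin θ, cos θ]]
A clockwise rotation by 177° is equivalent to a counterclockwise rotation by -177°.
For θ = -177°:
cos(-177°) = -0.9986
sin(-177°) = -0.0523
Result: [[-0.9986, 0.0523], [-0.0523, -0.9986]]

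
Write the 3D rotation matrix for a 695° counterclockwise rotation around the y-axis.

Rotation matrix for counterclockwise 695° around y-axis:
cos(695°) = 0.9063, sin(695°) = -0.4226
Result: [[0.9063, 0, -0.4226], [0, 1, 0], [0.4226, 0, 0.9063]]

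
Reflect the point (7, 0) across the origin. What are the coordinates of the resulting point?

Reflection across origin: (7, 0) → (-7, 0)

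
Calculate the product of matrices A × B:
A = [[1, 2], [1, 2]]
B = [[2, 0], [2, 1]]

Matrix multiplication:
C[0][0] = 1×2 + 2×2 = 6
C[0][1] = 1×0 + 2×1 = 2
C[1][0] = 1×2 + 2×2 = 6
C[1][1] = 1×0 + 2×1 = 2
Result: [[6, 2], [6, 2]]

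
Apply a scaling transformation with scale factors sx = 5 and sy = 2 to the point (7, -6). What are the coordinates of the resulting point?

Scaling matrix:
[[5, 0], [0, 2]]
Result: (7 × 5, -6 × 2) = (35, -12)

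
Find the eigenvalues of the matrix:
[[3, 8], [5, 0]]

Characteristic equation: det(A - λI) = 0
λ² - (trace)λ + (det) = 0
trace = 3 + 0 = 3, det = (3)(0) - (8)(5) = -40
λ² - (3)λ + (-40) = 0
λ = (3 ± √((3)² - 4·(-40))) / 2 = (3 ± √169) / 2
Solving: λ = -5, 8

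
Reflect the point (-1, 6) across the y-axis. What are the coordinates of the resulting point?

Reflection across y-axis: (-1, 6) → (1, 6)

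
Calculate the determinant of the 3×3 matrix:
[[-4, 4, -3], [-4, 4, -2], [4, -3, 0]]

Expansion along first row:
det = -4·det([[4,-2],[-3,0]]) - 4·det([[-4,-2],[4,0]]) + -3·det([[-4,4],[4,-3]])
    = -4·(4·0 - -2·-3) - 4·(-4·0 - -2·4) + -3·(-4·-3 - 4·4)
    = -4·-6 - 4·8 + -3·-4
    = 24 + -32 + 12 = 4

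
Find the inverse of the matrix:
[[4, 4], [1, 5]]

For [[a,b],[c,d]], inverse = (1/det)·[[d,-b],[-c,a]]
det = (4)(5) - (4)(1) = 20 - 4 = 16
Inverse = (1/16)·[[5, -4], [-1, 4]]
= [[5/16, -1/4], [-1/16, 1/4]]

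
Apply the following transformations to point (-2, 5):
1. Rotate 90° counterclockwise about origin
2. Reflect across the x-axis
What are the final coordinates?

Step 1: Rotate 90° → (-5, -2)
Step 2: Reflect across x-axis → (-5, 2)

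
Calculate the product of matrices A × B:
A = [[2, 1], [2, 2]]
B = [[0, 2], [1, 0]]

Matrix multiplication:
C[0][0] = 2×0 + 1×1 = 1
C[0][1] = 2×2 + 1×0 = 4
C[1][0] = 2×0 + 2×1 = 2
C[1][1] = 2×2 + 2×0 = 4
Result: [[1, 4], [2, 4]]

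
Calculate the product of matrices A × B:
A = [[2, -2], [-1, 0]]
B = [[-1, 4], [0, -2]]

Matrix multiplication:
C[0][0] = 2×-1 + -2×0 = -2
C[0][1] = 2×4 + -2×-2 = 12
C[1][0] = -1×-1 + 0×0 = 1
C[1][1] = -1×4 + 0×-2 = -4
Result: [[-2, 12], [1, -4]]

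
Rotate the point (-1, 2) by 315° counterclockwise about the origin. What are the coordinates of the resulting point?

Rotation matrix for 315°: [[cos 315°, -sin 315°], [sin 315°, cos 315°]] ≈ [[0.707107, 0.707107], [-0.707107, 0.707107]]
[[0.707107, 0.707107], [-0.707107, 0.707107]] × [-1, 2]ᵀ ≈ [0.7071, 2.1213]ᵀ
Result: (0.7071, 2.1213)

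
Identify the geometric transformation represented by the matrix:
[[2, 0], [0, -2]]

This matrix represents: non-uniform scaling by sx = 2, sy = -2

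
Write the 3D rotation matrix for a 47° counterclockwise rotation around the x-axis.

Rotation matrix for counterclockwise 47° around x-axis:
cos(47°) = 0.6820, sin(47°) = 0.7314
Result: [[1, 0, 0], [0, 0.6820, -0.7314], [0, 0.7314, 0.6820]]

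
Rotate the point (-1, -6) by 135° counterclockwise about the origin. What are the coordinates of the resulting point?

Rotation matrix for 135°: [[cos 135°, -sin 135°], [sin 135°, cos 135°]] ≈ [[-0.707107, -0.707107], [0.707107, -0.707107]]
[[-0.707107, -0.707107], [0.707107, -0.707107]] × [-1, -6]ᵀ ≈ [4.9497, 3.5355]ᵀ
Result: (4.9497, 3.5355)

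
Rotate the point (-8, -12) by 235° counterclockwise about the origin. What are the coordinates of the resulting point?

Rotation matrix for 235°: [[cos 235°, -sin 235°], [sin 235°, cos 235°]] ≈ [[-0.573576, 0.819152], [-0.819152, -0.573576]]
[[-0.573576, 0.819152], [-0.819152, -0.573576]] × [-8, -12]ᵀ ≈ [-5.2412, 13.4361]ᵀ
Result: (-5.2412, 13.4361)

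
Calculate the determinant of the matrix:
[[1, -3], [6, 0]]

For a 2×2 matrix [[a, b], [c, d]], det = ad - bc
det = (1)(0) - (-3)(6) = 0 - -18 = 18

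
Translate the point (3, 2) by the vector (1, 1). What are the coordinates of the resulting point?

Translation by (1, 1) (homogeneous matrix [[1, 0, 1], [0, 1, 1], [0, 0, 1]]):
x' = 3 + 1 = 4
y' = 2 + 1 = 3
Result: (4, 3)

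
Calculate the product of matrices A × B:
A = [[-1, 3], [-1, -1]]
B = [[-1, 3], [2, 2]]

Matrix multiplication:
C[0][0] = -1×-1 + 3×2 = 7
C[0][1] = -1×3 + 3×2 = 3
C[1][0] = -1×-1 + -1×2 = -1
C[1][1] = -1×3 + -1×2 = -5
Result: [[7, 3], [-1, -5]]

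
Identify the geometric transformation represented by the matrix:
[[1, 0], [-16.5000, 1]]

This matrix represents: vertical shear with factor -16.5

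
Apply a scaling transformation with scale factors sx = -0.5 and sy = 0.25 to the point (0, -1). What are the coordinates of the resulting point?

Scaling matrix:
[[-0.50, 0], [0, 0.25]]
Result: (0 × -0.5, -1 × 0.25) = (0, -0.25)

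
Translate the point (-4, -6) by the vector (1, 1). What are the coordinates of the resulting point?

Translation by (1, 1) (homogeneous matrix [[1, 0, 1], [0, 1, 1], [0, 0, 1]]):
x' = -4 + 1 = -3
y' = -6 + 1 = -5
Result: (-3, -5)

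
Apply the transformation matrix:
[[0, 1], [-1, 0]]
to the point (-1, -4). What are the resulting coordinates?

Matrix multiplication:
[[0, 1], [-1, 0]] × [-1, -4]ᵀ
= [(0)(-1) + (1)(-4), (-1)(-1) + (0)(-4)]ᵀ
= [-4, 1]ᵀ
Result: (-4, 1)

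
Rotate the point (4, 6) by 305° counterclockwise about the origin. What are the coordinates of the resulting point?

Rotation matrix for 305°: [[cos 305°, -sin 305°], [sin 305°, cos 305°]] ≈ [[0.573576, 0.819152], [-0.819152, 0.573576]]
[[0.573576, 0.819152], [-0.819152, 0.573576]] × [4, 6]ᵀ ≈ [7.2092, 0.1649]ᵀ
Result: (7.2092, 0.1649)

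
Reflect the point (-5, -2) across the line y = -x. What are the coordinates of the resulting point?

Reflection across line y = -x: (-5, -2) → (2, 5)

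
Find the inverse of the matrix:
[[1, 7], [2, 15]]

For [[a,b],[c,d]], inverse = (1/det)·[[d,-b],[-c,a]]
det = (1)(15) - (7)(2) = 15 - 14 = 1
Inverse = [[15, -7], [-2, 1]]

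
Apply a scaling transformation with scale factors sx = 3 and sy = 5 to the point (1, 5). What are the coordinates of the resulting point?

Scaling matrix:
[[3, 0], [0, 5]]
Result: (1 × 3, 5 × 5) = (3, 25)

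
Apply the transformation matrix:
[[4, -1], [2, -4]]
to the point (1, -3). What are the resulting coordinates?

Matrix multiplication:
[[4, -1], [2, -4]] × [1, -3]ᵀ
= [(4)(1) + (-1)(-3), (2)(1) + (-4)(-3)]ᵀ
= [7, 14]ᵀ
Result: (7, 14)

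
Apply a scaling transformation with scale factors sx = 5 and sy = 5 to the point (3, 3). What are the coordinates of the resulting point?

Scaling matrix:
[[5, 0], [0, 5]]
Result: (3 × 5, 3 × 5) = (15, 15)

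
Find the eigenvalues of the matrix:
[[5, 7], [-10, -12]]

Characteristic equation: det(A - λI) = 0
λ² - (trace)λ + (det) = 0
trace = 5 + -12 = -7, det = (5)(-12) - (7)(-10) = 10
λ² - (-7)λ + (10) = 0
λ = (-7 ± √((-7)² - 4·(10))) / 2 = (-7 ± √9) / 2
Solving: λ = -5, -2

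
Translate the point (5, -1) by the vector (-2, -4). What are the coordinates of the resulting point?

Translation by (-2, -4) (homogeneous matrix [[1, 0, -2], [0, 1, -4], [0, 0, 1]]):
x' = 5 + -2 = 3
y' = -1 + -4 = -5
Result: (3, -5)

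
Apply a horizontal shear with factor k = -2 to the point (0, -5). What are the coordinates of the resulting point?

Shear matrix for horizontal shear with factor k = -2:
[[1, -2], [0, 1]]
Result: (0, -5) → (10, -5)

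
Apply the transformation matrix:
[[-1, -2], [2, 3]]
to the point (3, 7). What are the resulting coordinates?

Matrix multiplication:
[[-1, -2], [2, 3]] × [3, 7]ᵀ
= [(-1)(3) + (-2)(7), (2)(3) + (3)(7)]ᵀ
= [-17, 27]ᵀ
Result: (-17, 27)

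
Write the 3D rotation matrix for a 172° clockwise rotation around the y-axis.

Rotation matrix for clockwise 172° around y-axis:
A clockwise rotation by 172° is a counterclockwise rotation by -172°.
cos(-172°) = -0.9903, sin(-172°) = -0.1392
Result: [[-0.9903, 0, -0.1392], [0, 1, 0], [0.1392, 0, -0.9903]]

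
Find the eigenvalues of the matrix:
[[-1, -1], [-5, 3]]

Characteristic equation: det(A - λI) = 0
λ² - (trace)λ + (det) = 0
trace = -1 + 3 = 2, det = (-1)(3) - (-1)(-5) = -8
λ² - (2)λ + (-8) = 0
λ = (2 ± √((2)² - 4·(-8))) / 2 = (2 ± √36) / 2
Solving: λ = -2, 4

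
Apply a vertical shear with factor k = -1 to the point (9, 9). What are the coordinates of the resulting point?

Shear matrix for vertical shear with factor k = -1:
[[1, 0], [-1, 1]]
Result: (9, 9) → (9, 0)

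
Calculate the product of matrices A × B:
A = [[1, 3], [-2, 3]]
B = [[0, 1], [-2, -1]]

Matrix multiplication:
C[0][0] = 1×0 + 3×-2 = -6
C[0][1] = 1×1 + 3×-1 = -2
C[1][0] = -2×0 + 3×-2 = -6
C[1][1] = -2×1 + 3×-1 = -5
Result: [[-6, -2], [-6, -5]]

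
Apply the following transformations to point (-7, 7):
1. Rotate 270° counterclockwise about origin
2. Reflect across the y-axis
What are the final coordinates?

Step 1: Rotate 270° → (7, 7)
Step 2: Reflect across y-axis → (-7, 7)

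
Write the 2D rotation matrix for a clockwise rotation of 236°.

Rotation matrix formula: [[cos θ, -sin θ], [sin θ, cos θ]]
A clockwise rotation by 236° is equivalent to a counterclockwise rotation by -236°.
For θ = -236°:
cos(-236°) = -0.5592
sin(-236°) = 0.8290
Result: [[-0.5592, -0.8290], [0.8290, -0.5592]]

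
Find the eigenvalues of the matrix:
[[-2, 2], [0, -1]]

Characteristic equation: det(A - λI) = 0
λ² - (trace)λ + (det) = 0
trace = -2 + -1 = -3, det = (-2)(-1) - (2)(0) = 2
λ² - (-3)λ + (2) = 0
λ = (-3 ± √((-3)² - 4·(2))) / 2 = (-3 ± √1) / 2
Solving: λ = -2, -1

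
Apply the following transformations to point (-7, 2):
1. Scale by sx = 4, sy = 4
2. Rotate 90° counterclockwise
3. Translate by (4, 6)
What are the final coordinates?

Step 1: Scale → (-28, 8)
Step 2: Rotate 90° → (-8, -28)
Step 3: Translate → (-4, -22)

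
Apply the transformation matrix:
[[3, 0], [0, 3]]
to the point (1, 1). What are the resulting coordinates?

Matrix multiplication:
[[3, 0], [0, 3]] × [1, 1]ᵀ
= [(3)(1) + (0)(1), (0)(1) + (3)(1)]ᵀ
= [3, 3]ᵀ
Result: (3, 3)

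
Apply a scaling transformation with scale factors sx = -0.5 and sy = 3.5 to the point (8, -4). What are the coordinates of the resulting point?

Scaling matrix:
[[-0.50, 0], [0, 3.50]]
Result: (8 × -0.5, -4 × 3.5) = (-4, -14)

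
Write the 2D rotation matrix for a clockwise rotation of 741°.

Rotation matrix formula: [[cos θ, -sin θ], [sin θ, cos θ]]
A clockwise rotation by 741° is equivalent to a counterclockwise rotation by -741°.
For θ = -741°:
cos(-741°) = 0.9336
sin(-741°) = -0.3584
Result: [[0.9336, 0.3584], [-0.3584, 0.9336]]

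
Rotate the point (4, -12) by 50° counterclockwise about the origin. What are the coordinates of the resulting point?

Rotation matrix for 50°: [[cos 50°, -sin 50°], [sin 50°, cos 50°]] ≈ [[0.642788, -0.766044], [0.766044, 0.642788]]
[[0.642788, -0.766044], [0.766044, 0.642788]] × [4, -12]ᵀ ≈ [11.7637, -4.6493]ᵀ
Result: (11.7637, -4.6493)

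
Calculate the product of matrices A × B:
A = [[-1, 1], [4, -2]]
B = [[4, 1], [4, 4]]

Matrix multiplication:
C[0][0] = -1×4 + 1×4 = 0
C[0][1] = -1×1 + 1×4 = 3
C[1][0] = 4×4 + -2×4 = 8
C[1][1] = 4×1 + -2×4 = -4
Result: [[0, 3], [8, -4]]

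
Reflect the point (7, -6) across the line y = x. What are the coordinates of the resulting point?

Reflection across line y = x: (7, -6) → (-6, 7)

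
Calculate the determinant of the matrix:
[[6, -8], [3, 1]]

For a 2×2 matrix [[a, b], [c, d]], det = ad - bc
det = (6)(1) - (-8)(3) = 6 - -24 = 30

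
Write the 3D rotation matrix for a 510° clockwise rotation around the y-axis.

Rotation matrix for clockwise 510° around y-axis:
A clockwise rotation by 510° is a counterclockwise rotation by -510°.
cos(-510°) = -√3/2, sin(-510°) = -1/2
Result: [[-√3/2, 0, -1/2], [0, 1, 0], [1/2, 0, -√3/2]]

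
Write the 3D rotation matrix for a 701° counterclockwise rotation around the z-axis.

Rotation matrix for counterclockwise 701° around z-axis:
cos(701°) = 0.9455, sin(701°) = -0.3256
Result: [[0.9455, 0.3256, 0], [-0.3256, 0.9455, 0], [0, 0, 1]]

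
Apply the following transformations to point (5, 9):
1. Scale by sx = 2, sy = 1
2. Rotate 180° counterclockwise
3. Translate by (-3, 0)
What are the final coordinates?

Step 1: Scale → (10, 9)
Step 2: Rotate 180° → (-10, -9)
Step 3: Translate → (-13, -9)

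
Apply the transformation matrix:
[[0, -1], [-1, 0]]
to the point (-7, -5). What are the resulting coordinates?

Matrix multiplication:
[[0, -1], [-1, 0]] × [-7, -5]ᵀ
= [(0)(-7) + (-1)(-5), (-1)(-7) + (0)(-5)]ᵀ
= [5, 7]ᵀ
Result: (5, 7)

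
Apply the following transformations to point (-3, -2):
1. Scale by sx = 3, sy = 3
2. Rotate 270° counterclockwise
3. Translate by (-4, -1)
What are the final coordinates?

Step 1: Scale → (-9, -6)
Step 2: Rotate 270° → (-6, 9)
Step 3: Translate → (-10, 8)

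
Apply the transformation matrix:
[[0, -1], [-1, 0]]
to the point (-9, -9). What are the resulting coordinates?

Matrix multiplication:
[[0, -1], [-1, 0]] × [-9, -9]ᵀ
= [(0)(-9) + (-1)(-9), (-1)(-9) + (0)(-9)]ᵀ
= [9, 9]ᵀ
Result: (9, 9)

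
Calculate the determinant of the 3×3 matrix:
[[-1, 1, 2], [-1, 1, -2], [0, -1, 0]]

Expansion along first row:
det = -1·det([[1,-2],[-1,0]]) - 1·det([[-1,-2],[0,0]]) + 2·det([[-1,1],[0,-1]])
    = -1·(1·0 - -2·-1) - 1·(-1·0 - -2·0) + 2·(-1·-1 - 1·0)
    = -1·-2 - 1·0 + 2·1
    = 2 + 0 + 2 = 4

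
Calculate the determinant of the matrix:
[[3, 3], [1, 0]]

For a 2×2 matrix [[a, b], [c, d]], det = ad - bc
det = (3)(0) - (3)(1) = 0 - 3 = -3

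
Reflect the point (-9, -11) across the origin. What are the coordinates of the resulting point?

Reflection across origin: (-9, -11) → (9, 11)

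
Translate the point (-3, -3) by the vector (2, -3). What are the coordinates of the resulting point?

Translation by (2, -3) (homogeneous matrix [[1, 0, 2], [0, 1, -3], [0, 0, 1]]):
x' = -3 + 2 = -1
y' = -3 + -3 = -6
Result: (-1, -6)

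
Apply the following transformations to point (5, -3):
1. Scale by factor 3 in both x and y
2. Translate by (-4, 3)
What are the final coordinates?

Step 1: Scale (5, -3) by 3 → (15, -9)
Step 2: Translate by (-4, 3) → (11, -6)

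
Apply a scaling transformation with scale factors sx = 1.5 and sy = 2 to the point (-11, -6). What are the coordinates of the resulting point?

Scaling matrix:
[[1.50, 0], [0, 2]]
Result: (-11 × 1.5, -6 × 2) = (-16.5, -12)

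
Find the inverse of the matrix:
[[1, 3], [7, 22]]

For [[a,b],[c,d]], inverse = (1/det)·[[d,-b],[-c,a]]
det = (1)(22) - (3)(7) = 22 - 21 = 1
Inverse = [[22, -3], [-7, 1]]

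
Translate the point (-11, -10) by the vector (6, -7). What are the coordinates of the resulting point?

Translation by (6, -7) (homogeneous matrix [[1, 0, 6], [0, 1, -7], [0, 0, 1]]):
x' = -11 + 6 = -5
y' = -10 + -7 = -17
Result: (-5, -17)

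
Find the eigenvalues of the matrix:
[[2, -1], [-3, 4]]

Characteristic equation: det(A - λI) = 0
λ² - (trace)λ + (det) = 0
trace = 2 + 4 = 6, det = (2)(4) - (-1)(-3) = 5
λ² - (6)λ + (5) = 0
λ = (6 ± √((6)² - 4·(5))) / 2 = (6 ± √16) / 2
Solving: λ = 1, 5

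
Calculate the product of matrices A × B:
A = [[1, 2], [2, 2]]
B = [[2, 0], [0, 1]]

Matrix multiplication:
C[0][0] = 1×2 + 2×0 = 2
C[0][1] = 1×0 + 2×1 = 2
C[1][0] = 2×2 + 2×0 = 4
C[1][1] = 2×0 + 2×1 = 2
Result: [[2, 2], [4, 2]]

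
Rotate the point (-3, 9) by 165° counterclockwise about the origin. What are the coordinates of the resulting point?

Rotation matrix for 165°: [[cos 165°, -sin 165°], [sin 165°, cos 165°]] ≈ [[-0.965926, -0.258819], [0.258819, -0.965926]]
[[-0.965926, -0.258819], [0.258819, -0.965926]] × [-3, 9]ᵀ ≈ [0.5684, -9.4698]ᵀ
Result: (0.5684, -9.4698)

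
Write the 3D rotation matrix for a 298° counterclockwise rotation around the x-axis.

Rotation matrix for counterclockwise 298° around x-axis:
cos(298°) = 0.4695, sin(298°) = -0.8829
Result: [[1, 0, 0], [0, 0.4695, 0.8829], [0, -0.8829, 0.4695]]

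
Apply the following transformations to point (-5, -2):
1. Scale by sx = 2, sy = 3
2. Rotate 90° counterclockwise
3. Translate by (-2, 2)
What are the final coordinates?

Step 1: Scale → (-10, -6)
Step 2: Rotate 90° → (6, -10)
Step 3: Translate → (4, -8)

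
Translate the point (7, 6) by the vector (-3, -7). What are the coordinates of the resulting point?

Translation by (-3, -7) (homogeneous matrix [[1, 0, -3], [0, 1, -7], [0, 0, 1]]):
x' = 7 + -3 = 4
y' = 6 + -7 = -1
Result: (4, -1)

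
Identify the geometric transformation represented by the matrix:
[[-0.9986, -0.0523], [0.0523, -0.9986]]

This matrix represents: rotation by 177° counterclockwise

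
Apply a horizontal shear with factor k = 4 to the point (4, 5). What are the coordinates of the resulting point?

Shear matrix for horizontal shear with factor k = 4:
[[1, 4], [0, 1]]
Result: (4, 5) → (24, 5)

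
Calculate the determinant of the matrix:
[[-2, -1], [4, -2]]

For a 2×2 matrix [[a, b], [c, d]], det = ad - bc
det = (-2)(-2) - (-1)(4) = 4 - -4 = 8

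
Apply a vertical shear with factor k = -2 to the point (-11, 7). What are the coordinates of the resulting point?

Shear matrix for vertical shear with factor k = -2:
[[1, 0], [-2, 1]]
Result: (-11, 7) → (-11, 29)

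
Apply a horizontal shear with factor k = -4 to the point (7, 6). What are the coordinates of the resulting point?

Shear matrix for horizontal shear with factor k = -4:
[[1, -4], [0, 1]]
Result: (7, 6) → (-17, 6)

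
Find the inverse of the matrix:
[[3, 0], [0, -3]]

For [[a,b],[c,d]], inverse = (1/det)·[[d,-b],[-c,a]]
det = (3)(-3) - (0)(0) = -9 - 0 = -9
Inverse = (1/-9)·[[-3, 0], [0, 3]]
= [[1/3, 0], [0, -1/3]]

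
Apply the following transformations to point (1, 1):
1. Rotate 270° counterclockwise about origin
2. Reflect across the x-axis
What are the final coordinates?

Step 1: Rotate 270° → (1, -1)
Step 2: Reflect across x-axis → (1, 1)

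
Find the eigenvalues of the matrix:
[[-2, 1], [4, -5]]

Characteristic equation: det(A - λI) = 0
λ² - (trace)λ + (det) = 0
trace = -2 + -5 = -7, det = (-2)(-5) - (1)(4) = 6
λ² - (-7)λ + (6) = 0
λ = (-7 ± √((-7)² - 4·(6))) / 2 = (-7 ± √25) / 2
Solving: λ = -6, -1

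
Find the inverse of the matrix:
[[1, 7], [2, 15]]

For [[a,b],[c,d]], inverse = (1/det)·[[d,-b],[-c,a]]
det = (1)(15) - (7)(2) = 15 - 14 = 1
Inverse = [[15, -7], [-2, 1]]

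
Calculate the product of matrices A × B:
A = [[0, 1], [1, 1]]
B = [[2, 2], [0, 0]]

Matrix multiplication:
C[0][0] = 0×2 + 1×0 = 0
C[0][1] = 0×2 + 1×0 = 0
C[1][0] = 1×2 + 1×0 = 2
C[1][1] = 1×2 + 1×0 = 2
Result: [[0, 0], [2, 2]]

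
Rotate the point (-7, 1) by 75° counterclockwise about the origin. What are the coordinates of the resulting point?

Rotation matrix for 75°: [[cos 75°, -sin 75°], [sin 75°, cos 75°]] ≈ [[0.258819, -0.965926], [0.965926, 0.258819]]
[[0.258819, -0.965926], [0.965926, 0.258819]] × [-7, 1]ᵀ ≈ [-2.7777, -6.5027]ᵀ
Result: (-2.7777, -6.5027)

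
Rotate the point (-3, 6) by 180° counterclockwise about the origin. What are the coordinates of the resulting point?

Rotation matrix for 180°: [[cos 180°, -sin 180°], [sin 180°, cos 180°]] = [[-1, 0], [0, -1]]
[[-1, 0], [0, -1]] × [-3, 6]ᵀ = [3, -6]ᵀ
Result: (3, -6)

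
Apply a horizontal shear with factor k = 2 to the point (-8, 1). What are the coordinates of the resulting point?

Shear matrix for horizontal shear with factor k = 2:
[[1, 2], [0, 1]]
Result: (-8, 1) → (-6, 1)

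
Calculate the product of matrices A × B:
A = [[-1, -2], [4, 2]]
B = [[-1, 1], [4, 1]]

Matrix multiplication:
C[0][0] = -1×-1 + -2×4 = -7
C[0][1] = -1×1 + -2×1 = -3
C[1][0] = 4×-1 + 2×4 = 4
C[1][1] = 4×1 + 2×1 = 6
Result: [[-7, -3], [4, 6]]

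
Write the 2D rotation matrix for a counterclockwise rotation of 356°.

Rotation matrix formula: [[cos θ, -sin θ], [sin θ, cos θ]]
For θ = 356°:
cos(356°) = 0.9976
sin(356°) = -0.0698
Result: [[0.9976, 0.0698], [-0.0698, 0.9976]]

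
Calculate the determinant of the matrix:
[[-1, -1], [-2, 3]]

For a 2×2 matrix [[a, b], [c, d]], det = ad - bc
det = (-1)(3) - (-1)(-2) = -3 - 2 = -5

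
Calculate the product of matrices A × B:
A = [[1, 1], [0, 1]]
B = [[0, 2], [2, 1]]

Matrix multiplication:
C[0][0] = 1×0 + 1×2 = 2
C[0][1] = 1×2 + 1×1 = 3
C[1][0] = 0×0 + 1×2 = 2
C[1][1] = 0×2 + 1×1 = 1
Result: [[2, 3], [2, 1]]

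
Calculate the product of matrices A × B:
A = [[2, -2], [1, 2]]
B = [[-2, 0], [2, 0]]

Matrix multiplication:
C[0][0] = 2×-2 + -2×2 = -8
C[0][1] = 2×0 + -2×0 = 0
C[1][0] = 1×-2 + 2×2 = 2
C[1][1] = 1×0 + 2×0 = 0
Result: [[-8, 0], [2, 0]]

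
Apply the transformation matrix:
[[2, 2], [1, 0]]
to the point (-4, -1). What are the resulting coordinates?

Matrix multiplication:
[[2, 2], [1, 0]] × [-4, -1]ᵀ
= [(2)(-4) + (2)(-1), (1)(-4) + (0)(-1)]ᵀ
= [-10, -4]ᵀ
Result: (-10, -4)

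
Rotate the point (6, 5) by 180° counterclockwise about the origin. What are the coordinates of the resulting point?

Rotation matrix for 180°: [[cos 180°, -sin 180°], [sin 180°, cos 180°]] = [[-1, 0], [0, -1]]
[[-1, 0], [0, -1]] × [6, 5]ᵀ = [-6, -5]ᵀ
Result: (-6, -5)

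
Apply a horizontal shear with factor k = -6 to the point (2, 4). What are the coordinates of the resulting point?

Shear matrix for horizontal shear with factor k = -6:
[[1, -6], [0, 1]]
Result: (2, 4) → (-22, 4)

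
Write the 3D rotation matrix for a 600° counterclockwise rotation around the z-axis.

Rotation matrix for counterclockwise 600° around z-axis:
cos(600°) = -1/2, sin(600°) = -√3/2
Result: [[-1/2, √3/2, 0], [-√3/2, -1/2, 0], [0, 0, 1]]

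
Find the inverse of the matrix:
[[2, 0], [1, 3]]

For [[a,b],[c,d]], inverse = (1/det)·[[d,-b],[-c,a]]
det = (2)(3) - (0)(1) = 6 - 0 = 6
Inverse = (1/6)·[[3, 0], [-1, 2]]
= [[1/2, 0], [-1/6, 1/3]]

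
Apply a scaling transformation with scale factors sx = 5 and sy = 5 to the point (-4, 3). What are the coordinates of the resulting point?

Scaling matrix:
[[5, 0], [0, 5]]
Result: (-4 × 5, 3 × 5) = (-20, 15)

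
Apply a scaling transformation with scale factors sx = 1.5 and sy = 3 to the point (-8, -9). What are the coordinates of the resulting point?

Scaling matrix:
[[1.50, 0], [0, 3]]
Result: (-8 × 1.5, -9 × 3) = (-12, -27)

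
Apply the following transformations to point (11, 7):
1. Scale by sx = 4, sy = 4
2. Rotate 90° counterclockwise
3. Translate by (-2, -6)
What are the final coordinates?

Step 1: Scale → (44, 28)
Step 2: Rotate 90° → (-28, 44)
Step 3: Translate → (-30, 38)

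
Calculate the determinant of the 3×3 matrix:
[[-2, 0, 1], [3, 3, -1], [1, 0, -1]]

Expansion along first row:
det = -2·det([[3,-1],[0,-1]]) - 0·det([[3,-1],[1,-1]]) + 1·det([[3,3],[1,0]])
    = -2·(3·-1 - -1·0) - 0·(3·-1 - -1·1) + 1·(3·0 - 3·1)
    = -2·-3 - 0·-2 + 1·-3
    = 6 + 0 + -3 = 3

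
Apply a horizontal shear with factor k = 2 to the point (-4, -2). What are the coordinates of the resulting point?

Shear matrix for horizontal shear with factor k = 2:
[[1, 2], [0, 1]]
Result: (-4, -2) → (-8, -2)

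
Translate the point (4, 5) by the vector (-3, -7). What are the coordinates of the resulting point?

Translation by (-3, -7) (homogeneous matrix [[1, 0, -3], [0, 1, -7], [0, 0, 1]]):
x' = 4 + -3 = 1
y' = 5 + -7 = -2
Result: (1, -2)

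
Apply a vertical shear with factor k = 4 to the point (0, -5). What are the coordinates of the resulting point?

Shear matrix for vertical shear with factor k = 4:
[[1, 0], [4, 1]]
Result: (0, -5) → (0, -5)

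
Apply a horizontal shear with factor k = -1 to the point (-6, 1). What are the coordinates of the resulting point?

Shear matrix for horizontal shear with factor k = -1:
[[1, -1], [0, 1]]
Result: (-6, 1) → (-7, 1)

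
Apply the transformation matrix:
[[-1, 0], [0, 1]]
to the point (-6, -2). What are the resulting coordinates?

Matrix multiplication:
[[-1, 0], [0, 1]] × [-6, -2]ᵀ
= [(-1)(-6) + (0)(-2), (0)(-6) + (1)(-2)]ᵀ
= [6, -2]ᵀ
Result: (6, -2)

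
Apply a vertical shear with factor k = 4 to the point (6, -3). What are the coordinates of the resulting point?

Shear matrix for vertical shear with factor k = 4:
[[1, 0], [4, 1]]
Result: (6, -3) → (6, 21)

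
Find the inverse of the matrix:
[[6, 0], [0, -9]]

For [[a,b],[c,d]], inverse = (1/det)·[[d,-b],[-c,a]]
det = (6)(-9) - (0)(0) = -54 - 0 = -54
Inverse = (1/-54)·[[-9, 0], [0, 6]]
= [[1/6, 0], [0, -1/9]]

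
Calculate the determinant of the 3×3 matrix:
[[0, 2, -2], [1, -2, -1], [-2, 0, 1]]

Expansion along first row:
det = 0·det([[-2,-1],[0,1]]) - 2·det([[1,-1],[-2,1]]) + -2·det([[1,-2],[-2,0]])
    = 0·(-2·1 - -1·0) - 2·(1·1 - -1·-2) + -2·(1·0 - -2·-2)
    = 0·-2 - 2·-1 + -2·-4
    = 0 + 2 + 8 = 10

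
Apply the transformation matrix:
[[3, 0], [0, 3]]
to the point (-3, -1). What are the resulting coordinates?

Matrix multiplication:
[[3, 0], [0, 3]] × [-3, -1]ᵀ
= [(3)(-3) + (0)(-1), (0)(-3) + (3)(-1)]ᵀ
= [-9, -3]ᵀ
Result: (-9, -3)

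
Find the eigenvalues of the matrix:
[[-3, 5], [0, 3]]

Characteristic equation: det(A - λI) = 0
λ² - (trace)λ + (det) = 0
trace = -3 + 3 = 0, det = (-3)(3) - (5)(0) = -9
λ² - (0)λ + (-9) = 0
λ = (0 ± √((0)² - 4·(-9))) / 2 = (0 ± √36) / 2
Solving: λ = -3, 3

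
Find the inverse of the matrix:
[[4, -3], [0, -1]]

For [[a,b],[c,d]], inverse = (1/det)·[[d,-b],[-c,a]]
det = (4)(-1) - (-3)(0) = -4 - 0 = -4
Inverse = (1/-4)·[[-1, 3], [0, 4]]
= [[1/4, -3/4], [0, -1]]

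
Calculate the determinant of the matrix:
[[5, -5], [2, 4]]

For a 2×2 matrix [[a, b], [c, d]], det = ad - bc
det = (5)(4) - (-5)(2) = 20 - -10 = 30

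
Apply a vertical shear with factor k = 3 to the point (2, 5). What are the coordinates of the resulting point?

Shear matrix for vertical shear with factor k = 3:
[[1, 0], [3, 1]]
Result: (2, 5) → (2, 11)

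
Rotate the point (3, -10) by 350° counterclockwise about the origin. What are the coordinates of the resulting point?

Rotation matrix for 350°: [[cos 350°, -sin 350°], [sin 350°, cos 350°]] ≈ [[0.984808, 0.173648], [-0.173648, 0.984808]]
[[0.984808, 0.173648], [-0.173648, 0.984808]] × [3, -10]ᵀ ≈ [1.2179, -10.3690]ᵀ
Result: (1.2179, -10.3690)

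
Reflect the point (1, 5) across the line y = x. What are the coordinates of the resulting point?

Reflection across line y = x: (1, 5) → (5, 1)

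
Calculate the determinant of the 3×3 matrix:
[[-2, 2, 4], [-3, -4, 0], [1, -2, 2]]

Expansion along first row:
det = -2·det([[-4,0],[-2,2]]) - 2·det([[-3,0],[1,2]]) + 4·det([[-3,-4],[1,-2]])
    = -2·(-4·2 - 0·-2) - 2·(-3·2 - 0·1) + 4·(-3·-2 - -4·1)
    = -2·-8 - 2·-6 + 4·10
    = 16 + 12 + 40 = 68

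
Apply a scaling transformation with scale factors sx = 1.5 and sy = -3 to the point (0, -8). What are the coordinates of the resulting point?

Scaling matrix:
[[1.50, 0], [0, -3]]
Result: (0 × 1.5, -8 × -3) = (0, 24)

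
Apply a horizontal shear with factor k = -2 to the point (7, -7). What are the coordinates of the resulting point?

Shear matrix for horizontal shear with factor k = -2:
[[1, -2], [0, 1]]
Result: (7, -7) → (21, -7)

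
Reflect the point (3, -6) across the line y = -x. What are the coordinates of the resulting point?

Reflection across line y = -x: (3, -6) → (6, -3)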